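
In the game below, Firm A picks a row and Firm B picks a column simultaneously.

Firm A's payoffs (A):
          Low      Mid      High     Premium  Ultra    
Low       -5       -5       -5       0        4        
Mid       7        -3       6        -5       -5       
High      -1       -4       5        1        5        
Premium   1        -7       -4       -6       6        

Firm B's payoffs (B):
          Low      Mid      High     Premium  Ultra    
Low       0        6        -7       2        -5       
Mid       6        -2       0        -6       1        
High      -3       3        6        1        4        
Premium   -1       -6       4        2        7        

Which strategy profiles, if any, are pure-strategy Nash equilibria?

(Mid, Low) and (Premium, Ultra)

Check mutual best responses: a cell is a NE iff neither player can gain by unilaterally deviating.
Firm A's best responses — vs Low: Mid (payoff 7); vs Mid: Mid (payoff -3); vs High: Mid (payoff 6); vs Premium: High (payoff 1); vs Ultra: Premium (payoff 6).
Firm B's best responses — vs Low: Mid (payoff 6); vs Mid: Low (payoff 6); vs High: High (payoff 6); vs Premium: Ultra (payoff 7).
Mutual best responses occur at (Mid, Low) and (Premium, Ultra); at each, neither player gains by switching.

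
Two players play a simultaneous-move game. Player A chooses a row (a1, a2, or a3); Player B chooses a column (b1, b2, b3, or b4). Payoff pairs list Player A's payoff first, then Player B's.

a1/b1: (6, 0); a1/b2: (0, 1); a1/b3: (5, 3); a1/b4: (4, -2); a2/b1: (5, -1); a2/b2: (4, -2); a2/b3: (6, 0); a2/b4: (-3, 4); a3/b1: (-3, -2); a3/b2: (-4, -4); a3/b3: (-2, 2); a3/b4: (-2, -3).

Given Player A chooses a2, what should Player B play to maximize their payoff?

With Player A fixed at a2, Player B's payoffs are: b1 → -1, b2 → -2, b3 → 0, b4 → 4.
The maximum is 4, achieved by b4.

b4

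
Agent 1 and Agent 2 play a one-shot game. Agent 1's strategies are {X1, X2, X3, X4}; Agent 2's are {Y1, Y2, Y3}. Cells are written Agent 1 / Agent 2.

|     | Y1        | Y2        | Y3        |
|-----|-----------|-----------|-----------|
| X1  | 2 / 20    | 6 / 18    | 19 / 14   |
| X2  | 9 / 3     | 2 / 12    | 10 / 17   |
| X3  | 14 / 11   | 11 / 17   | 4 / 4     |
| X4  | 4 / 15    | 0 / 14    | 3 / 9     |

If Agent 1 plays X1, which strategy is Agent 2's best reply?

With Agent 1 fixed at X1, Agent 2's payoffs are: Y1 → 20, Y2 → 18, Y3 → 14.
The maximum is 20, achieved by Y1.

Y1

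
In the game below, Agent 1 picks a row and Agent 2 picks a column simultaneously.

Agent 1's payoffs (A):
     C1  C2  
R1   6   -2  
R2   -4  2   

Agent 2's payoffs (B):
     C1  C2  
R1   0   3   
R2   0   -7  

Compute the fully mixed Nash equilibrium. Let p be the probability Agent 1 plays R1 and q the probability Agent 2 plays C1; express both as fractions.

Each player's mixing probability is pinned down by making the *other* player indifferent.
Agent 2 indifferent between C1 and C2: p·0 + (1−p)·0 = p·3 + (1−p)·(-7) ⟹ 0 + 0p = (-7) + 10p ⟹ p = 7/10.
Agent 1 indifferent between R1 and R2: q·6 + (1−q)·(-2) = q·(-4) + (1−q)·2 ⟹ (-2) + 8q = 2 + (-6)q ⟹ q = 2/7.

p = 7/10, q = 2/7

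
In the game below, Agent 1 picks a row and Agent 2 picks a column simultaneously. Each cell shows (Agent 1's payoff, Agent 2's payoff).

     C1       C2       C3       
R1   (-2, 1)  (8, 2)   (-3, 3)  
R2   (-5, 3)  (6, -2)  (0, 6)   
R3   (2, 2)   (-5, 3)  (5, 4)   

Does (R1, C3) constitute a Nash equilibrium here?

No

Holding Agent 2 at C3: Agent 1 gets -3 from R1 but could get 5 by switching to R3. Agent 1 has a profitable deviation.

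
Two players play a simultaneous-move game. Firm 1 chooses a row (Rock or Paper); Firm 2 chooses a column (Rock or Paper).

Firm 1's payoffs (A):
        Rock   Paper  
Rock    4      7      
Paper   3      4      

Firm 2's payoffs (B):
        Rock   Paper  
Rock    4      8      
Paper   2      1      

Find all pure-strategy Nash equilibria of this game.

Check mutual best responses: a cell is a NE iff neither player can gain by unilaterally deviating.
Firm 1's best responses — vs Rock: Rock (payoff 4); vs Paper: Rock (payoff 7).
Firm 2's best responses — vs Rock: Paper (payoff 8); vs Paper: Rock (payoff 2).
The only mutual best response is (Rock, Paper); neither player gains by switching there.

(Rock, Paper)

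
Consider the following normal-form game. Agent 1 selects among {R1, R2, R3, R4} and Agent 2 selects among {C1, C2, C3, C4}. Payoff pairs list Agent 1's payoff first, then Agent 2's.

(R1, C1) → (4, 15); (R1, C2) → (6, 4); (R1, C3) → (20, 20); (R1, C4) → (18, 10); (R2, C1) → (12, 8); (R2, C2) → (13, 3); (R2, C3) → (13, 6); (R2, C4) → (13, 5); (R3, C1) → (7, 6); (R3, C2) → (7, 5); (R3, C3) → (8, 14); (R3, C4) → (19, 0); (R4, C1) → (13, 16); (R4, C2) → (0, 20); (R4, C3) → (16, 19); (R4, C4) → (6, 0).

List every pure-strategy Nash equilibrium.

A profile is a Nash equilibrium when each player is best-responding to the other.
Agent 1's best responses — vs C1: R4 (payoff 13); vs C2: R2 (payoff 13); vs C3: R1 (payoff 20); vs C4: R3 (payoff 19).
Agent 2's best responses — vs R1: C3 (payoff 20); vs R2: C1 (payoff 8); vs R3: C3 (payoff 14); vs R4: C2 (payoff 20).
The only mutual best response is (R1, C3); neither player gains by switching there.

(R1, C3)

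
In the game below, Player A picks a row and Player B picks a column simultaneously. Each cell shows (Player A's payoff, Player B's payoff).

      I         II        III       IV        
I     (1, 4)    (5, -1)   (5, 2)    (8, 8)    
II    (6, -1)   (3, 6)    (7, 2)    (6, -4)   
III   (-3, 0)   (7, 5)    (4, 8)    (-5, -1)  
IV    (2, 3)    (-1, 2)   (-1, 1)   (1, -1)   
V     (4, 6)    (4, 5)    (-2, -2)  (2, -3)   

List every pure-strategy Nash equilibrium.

Find each player's best response to every opponent strategy; NE are the intersections.
Player A's best responses — vs I: II (payoff 6); vs II: III (payoff 7); vs III: II (payoff 7); vs IV: I (payoff 8).
Player B's best responses — vs I: IV (payoff 8); vs II: II (payoff 6); vs III: III (payoff 8); vs IV: I (payoff 3); vs V: I (payoff 6).
The only mutual best response is (I, IV); neither player gains by switching there.

(I, IV)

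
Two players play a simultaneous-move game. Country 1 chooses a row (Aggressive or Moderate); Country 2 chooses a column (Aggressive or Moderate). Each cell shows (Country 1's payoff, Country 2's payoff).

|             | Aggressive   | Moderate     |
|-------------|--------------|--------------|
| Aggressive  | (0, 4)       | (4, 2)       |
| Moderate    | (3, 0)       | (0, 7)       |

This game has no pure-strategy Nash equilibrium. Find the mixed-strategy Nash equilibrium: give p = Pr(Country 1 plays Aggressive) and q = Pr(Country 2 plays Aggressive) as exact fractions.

p = 7/9, q = 4/7

Each player's mixing probability is pinned down by making the *other* player indifferent.
Country 2 indifferent between Aggressive and Moderate: p·4 + (1−p)·0 = p·2 + (1−p)·7 ⟹ 0 + 4p = 7 + (-5)p ⟹ p = 7/9.
Country 1 indifferent between Aggressive and Moderate: q·0 + (1−q)·4 = q·3 + (1−q)·0 ⟹ 4 + (-4)q = 0 + 3q ⟹ q = 4/7.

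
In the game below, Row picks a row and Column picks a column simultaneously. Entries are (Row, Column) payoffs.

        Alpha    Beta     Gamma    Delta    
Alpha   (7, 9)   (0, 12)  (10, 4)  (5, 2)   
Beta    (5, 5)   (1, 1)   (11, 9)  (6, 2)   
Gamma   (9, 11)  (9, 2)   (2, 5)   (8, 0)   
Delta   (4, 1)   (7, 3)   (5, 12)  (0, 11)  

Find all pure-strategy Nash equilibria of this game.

A profile is a Nash equilibrium when each player is best-responding to the other.
Row's best responses — vs Alpha: Gamma (payoff 9); vs Beta: Gamma (payoff 9); vs Gamma: Beta (payoff 11); vs Delta: Gamma (payoff 8).
Column's best responses — vs Alpha: Beta (payoff 12); vs Beta: Gamma (payoff 9); vs Gamma: Alpha (payoff 11); vs Delta: Gamma (payoff 12).
Mutual best responses occur at (Beta, Gamma) and (Gamma, Alpha); at each, neither player gains by switching.

(Beta, Gamma) and (Gamma, Alpha)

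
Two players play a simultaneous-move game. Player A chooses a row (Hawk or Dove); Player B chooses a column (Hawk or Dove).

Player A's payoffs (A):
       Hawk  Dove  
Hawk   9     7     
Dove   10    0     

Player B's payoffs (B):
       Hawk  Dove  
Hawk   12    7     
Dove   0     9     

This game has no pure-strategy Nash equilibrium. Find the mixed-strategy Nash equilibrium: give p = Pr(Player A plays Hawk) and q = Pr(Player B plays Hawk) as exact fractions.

p = 9/14, q = 7/8

Each player's mixing probability is pinned down by making the *other* player indifferent.
Player B indifferent between Hawk and Dove: p·12 + (1−p)·0 = p·7 + (1−p)·9 ⟹ 0 + 12p = 9 + (-2)p ⟹ p = 9/14.
Player A indifferent between Hawk and Dove: q·9 + (1−q)·7 = q·10 + (1−q)·0 ⟹ 7 + 2q = 0 + 10q ⟹ q = 7/8.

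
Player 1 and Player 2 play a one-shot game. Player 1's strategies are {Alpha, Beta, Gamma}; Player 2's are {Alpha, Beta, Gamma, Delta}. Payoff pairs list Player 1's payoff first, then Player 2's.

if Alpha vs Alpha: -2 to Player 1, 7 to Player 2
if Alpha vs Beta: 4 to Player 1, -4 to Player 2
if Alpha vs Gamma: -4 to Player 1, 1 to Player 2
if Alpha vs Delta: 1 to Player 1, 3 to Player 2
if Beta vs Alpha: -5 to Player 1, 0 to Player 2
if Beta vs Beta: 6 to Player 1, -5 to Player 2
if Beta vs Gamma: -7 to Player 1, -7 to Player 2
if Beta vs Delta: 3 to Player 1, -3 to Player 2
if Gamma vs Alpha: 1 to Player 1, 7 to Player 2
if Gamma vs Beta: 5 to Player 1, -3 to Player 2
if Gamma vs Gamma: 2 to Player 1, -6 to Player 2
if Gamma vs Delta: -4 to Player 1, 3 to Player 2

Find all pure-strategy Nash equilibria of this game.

(Gamma, Alpha)

A profile is a Nash equilibrium when each player is best-responding to the other.
Player 1's best responses — vs Alpha: Gamma (payoff 1); vs Beta: Beta (payoff 6); vs Gamma: Gamma (payoff 2); vs Delta: Beta (payoff 3).
Player 2's best responses — vs Alpha: Alpha (payoff 7); vs Beta: Alpha (payoff 0); vs Gamma: Alpha (payoff 7).
The only mutual best response is (Gamma, Alpha); neither player gains by switching there.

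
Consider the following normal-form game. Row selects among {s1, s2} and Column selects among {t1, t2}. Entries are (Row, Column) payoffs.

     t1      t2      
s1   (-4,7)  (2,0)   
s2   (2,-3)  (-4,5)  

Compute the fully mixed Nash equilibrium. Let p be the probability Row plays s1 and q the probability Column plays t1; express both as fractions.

Each player's mixing probability is pinned down by making the *other* player indifferent.
Column indifferent between t1 and t2: p·7 + (1−p)·(-3) = p·0 + (1−p)·5 ⟹ (-3) + 10p = 5 + (-5)p ⟹ p = 8/15.
Row indifferent between s1 and s2: q·(-4) + (1−q)·2 = q·2 + (1−q)·(-4) ⟹ 2 + (-6)q = (-4) + 6q ⟹ q = 1/2.

p = 8/15, q = 1/2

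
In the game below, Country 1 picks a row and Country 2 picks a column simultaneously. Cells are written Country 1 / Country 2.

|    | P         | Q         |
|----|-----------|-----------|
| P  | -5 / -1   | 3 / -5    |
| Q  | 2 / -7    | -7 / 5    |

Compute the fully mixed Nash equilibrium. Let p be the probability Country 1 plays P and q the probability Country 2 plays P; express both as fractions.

p = 3/4, q = 10/17

In a mixed NE each player is indifferent between their pure strategies, so the opponent's mix sets the indifference.
Country 2 indifferent between P and Q: p·(-1) + (1−p)·(-7) = p·(-5) + (1−p)·5 ⟹ (-7) + 6p = 5 + (-10)p ⟹ p = 3/4.
Country 1 indifferent between P and Q: q·(-5) + (1−q)·3 = q·2 + (1−q)·(-7) ⟹ 3 + (-8)q = (-7) + 9q ⟹ q = 10/17.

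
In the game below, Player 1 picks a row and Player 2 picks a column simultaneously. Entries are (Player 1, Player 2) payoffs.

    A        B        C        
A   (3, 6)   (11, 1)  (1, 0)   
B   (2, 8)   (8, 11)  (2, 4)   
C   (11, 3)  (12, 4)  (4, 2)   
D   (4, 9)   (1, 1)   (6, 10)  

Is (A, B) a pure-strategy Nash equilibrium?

Holding Player 2 at B: Player 1 gets 11 from A but could get 12 by switching to C. Player 1 has a profitable deviation.

No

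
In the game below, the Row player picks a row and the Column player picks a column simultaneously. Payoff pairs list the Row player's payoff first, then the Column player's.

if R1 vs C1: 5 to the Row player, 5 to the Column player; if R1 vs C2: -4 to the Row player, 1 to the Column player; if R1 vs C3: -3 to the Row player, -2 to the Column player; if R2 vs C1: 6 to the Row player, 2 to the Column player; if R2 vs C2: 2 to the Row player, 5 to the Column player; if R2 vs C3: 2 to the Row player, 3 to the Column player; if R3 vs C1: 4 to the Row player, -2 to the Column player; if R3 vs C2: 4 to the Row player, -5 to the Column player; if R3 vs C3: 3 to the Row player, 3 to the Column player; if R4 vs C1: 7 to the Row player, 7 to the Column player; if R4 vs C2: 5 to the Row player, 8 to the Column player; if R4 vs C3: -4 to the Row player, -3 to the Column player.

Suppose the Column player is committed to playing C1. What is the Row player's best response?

R4

With the Column player fixed at C1, the Row player's payoffs are: R1 → 5, R2 → 6, R3 → 4, R4 → 7.
The maximum is 7, achieved by R4.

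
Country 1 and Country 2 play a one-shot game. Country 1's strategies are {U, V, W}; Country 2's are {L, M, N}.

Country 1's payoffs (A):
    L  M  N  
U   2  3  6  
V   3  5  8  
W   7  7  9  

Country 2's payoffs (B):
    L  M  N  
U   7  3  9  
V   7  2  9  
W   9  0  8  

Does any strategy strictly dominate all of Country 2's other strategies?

No strictly dominant strategy

Check whether one of Country 2's strategies beats all alternatives regardless of what the opponent does.
L is not dominant: against U, N gives 9 > 7.
M is not dominant: against U, L gives 7 > 3.
N is not dominant: against W, L gives 9 > 8.
No single strategy is best against every opponent action.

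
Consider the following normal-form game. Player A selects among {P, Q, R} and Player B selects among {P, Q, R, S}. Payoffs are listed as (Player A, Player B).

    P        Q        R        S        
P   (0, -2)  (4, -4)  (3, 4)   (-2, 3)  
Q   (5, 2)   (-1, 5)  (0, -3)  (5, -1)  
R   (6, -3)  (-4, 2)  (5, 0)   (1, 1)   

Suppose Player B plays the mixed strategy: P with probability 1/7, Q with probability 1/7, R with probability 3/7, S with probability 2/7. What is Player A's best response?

Player A's best reply maximizes expected payoff against the mix.
P: (1/7)·0 + (1/7)·4 + (3/7)·3 + (2/7)·(-2) = 9/7
Q: (1/7)·5 + (1/7)·(-1) + (3/7)·0 + (2/7)·5 = 2
R: (1/7)·6 + (1/7)·(-4) + (3/7)·5 + (2/7)·1 = 19/7
Highest expected payoff is 19/7, from R.

R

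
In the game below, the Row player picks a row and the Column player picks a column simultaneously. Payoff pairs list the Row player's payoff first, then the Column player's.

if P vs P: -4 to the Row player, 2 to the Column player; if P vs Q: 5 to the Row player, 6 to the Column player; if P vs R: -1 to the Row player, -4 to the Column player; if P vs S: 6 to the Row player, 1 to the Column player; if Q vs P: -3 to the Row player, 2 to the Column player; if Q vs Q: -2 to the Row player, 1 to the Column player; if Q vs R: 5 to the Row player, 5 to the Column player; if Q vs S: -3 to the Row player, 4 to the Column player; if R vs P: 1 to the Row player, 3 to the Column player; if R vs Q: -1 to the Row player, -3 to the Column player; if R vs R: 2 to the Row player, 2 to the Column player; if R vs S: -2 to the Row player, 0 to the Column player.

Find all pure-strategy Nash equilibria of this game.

(P, Q), (Q, R), and (R, P)

Find each player's best response to every opponent strategy; NE are the intersections.
The Row player's best responses — vs P: R (payoff 1); vs Q: P (payoff 5); vs R: Q (payoff 5); vs S: P (payoff 6).
The Column player's best responses — vs P: Q (payoff 6); vs Q: R (payoff 5); vs R: P (payoff 3).
Mutual best responses occur at (P, Q), (Q, R), and (R, P); at each, neither player gains by switching.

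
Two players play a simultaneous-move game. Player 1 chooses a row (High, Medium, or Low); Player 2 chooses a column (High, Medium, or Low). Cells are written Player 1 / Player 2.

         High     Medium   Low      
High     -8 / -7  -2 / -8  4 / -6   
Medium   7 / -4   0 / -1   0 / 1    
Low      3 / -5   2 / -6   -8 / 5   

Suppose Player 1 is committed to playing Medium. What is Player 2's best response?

With Player 1 fixed at Medium, Player 2's payoffs are: High → -4, Medium → -1, Low → 1.
The maximum is 1, achieved by Low.

Low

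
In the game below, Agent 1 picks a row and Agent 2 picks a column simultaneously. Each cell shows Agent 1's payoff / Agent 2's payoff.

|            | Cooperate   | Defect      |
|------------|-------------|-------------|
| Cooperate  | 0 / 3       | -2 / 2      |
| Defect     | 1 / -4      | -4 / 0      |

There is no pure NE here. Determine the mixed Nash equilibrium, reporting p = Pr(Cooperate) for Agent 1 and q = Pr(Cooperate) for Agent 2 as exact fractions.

Each player's mixing probability is pinned down by making the *other* player indifferent.
Agent 2 indifferent between Cooperate and Defect: p·3 + (1−p)·(-4) = p·2 + (1−p)·0 ⟹ (-4) + 7p = 0 + 2p ⟹ p = 4/5.
Agent 1 indifferent between Cooperate and Defect: q·0 + (1−q)·(-2) = q·1 + (1−q)·(-4) ⟹ (-2) + 2q = (-4) + 5q ⟹ q = 2/3.

p = 4/5, q = 2/3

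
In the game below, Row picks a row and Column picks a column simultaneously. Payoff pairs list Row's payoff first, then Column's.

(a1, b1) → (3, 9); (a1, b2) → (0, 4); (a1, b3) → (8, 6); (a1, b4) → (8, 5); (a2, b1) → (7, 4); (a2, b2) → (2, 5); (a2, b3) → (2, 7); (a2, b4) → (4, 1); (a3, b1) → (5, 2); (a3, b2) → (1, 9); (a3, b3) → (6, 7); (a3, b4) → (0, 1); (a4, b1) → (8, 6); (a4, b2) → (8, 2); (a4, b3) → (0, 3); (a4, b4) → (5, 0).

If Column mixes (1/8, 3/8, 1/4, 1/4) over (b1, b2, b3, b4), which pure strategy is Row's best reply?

a4

Row's best reply maximizes expected payoff against the mix.
a1: (1/8)·3 + (3/8)·0 + (1/4)·8 + (1/4)·8 = 35/8
a2: (1/8)·7 + (3/8)·2 + (1/4)·2 + (1/4)·4 = 25/8
a3: (1/8)·5 + (3/8)·1 + (1/4)·6 + (1/4)·0 = 5/2
a4: (1/8)·8 + (3/8)·8 + (1/4)·0 + (1/4)·5 = 21/4
Highest expected payoff is 21/4, from a4.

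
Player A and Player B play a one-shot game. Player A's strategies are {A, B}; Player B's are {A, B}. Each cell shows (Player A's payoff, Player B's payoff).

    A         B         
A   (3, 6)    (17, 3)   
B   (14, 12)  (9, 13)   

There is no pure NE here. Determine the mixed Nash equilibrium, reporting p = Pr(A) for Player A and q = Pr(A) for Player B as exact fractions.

Each player's mixing probability is pinned down by making the *other* player indifferent.
Player B indifferent between A and B: p·6 + (1−p)·12 = p·3 + (1−p)·13 ⟹ 12 + (-6)p = 13 + (-10)p ⟹ p = 1/4.
Player A indifferent between A and B: q·3 + (1−q)·17 = q·14 + (1−q)·9 ⟹ 17 + (-14)q = 9 + 5q ⟹ q = 8/19.

p = 1/4, q = 8/19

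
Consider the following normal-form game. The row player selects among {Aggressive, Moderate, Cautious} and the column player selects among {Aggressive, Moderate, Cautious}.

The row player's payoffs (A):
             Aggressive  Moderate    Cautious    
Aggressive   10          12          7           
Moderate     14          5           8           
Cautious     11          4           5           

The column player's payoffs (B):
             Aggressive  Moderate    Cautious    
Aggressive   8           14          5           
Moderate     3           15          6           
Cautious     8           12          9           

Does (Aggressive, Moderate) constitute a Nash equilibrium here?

Holding the column player at Moderate: the row player gets 12 from Aggressive, versus 5 from Moderate, 4 from Cautious. No profitable deviation for the row player.
Holding the row player at Aggressive: the column player gets 14 from Moderate, versus 8 from Aggressive, 5 from Cautious. No profitable deviation for the column player either.

Yes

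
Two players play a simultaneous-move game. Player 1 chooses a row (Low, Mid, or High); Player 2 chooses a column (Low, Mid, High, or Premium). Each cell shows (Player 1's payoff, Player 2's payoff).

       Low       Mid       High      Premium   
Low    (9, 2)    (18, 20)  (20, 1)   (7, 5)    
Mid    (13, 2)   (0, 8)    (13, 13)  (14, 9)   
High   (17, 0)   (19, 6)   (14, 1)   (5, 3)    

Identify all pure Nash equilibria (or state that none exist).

Find each player's best response to every opponent strategy; NE are the intersections.
Player 1's best responses — vs Low: High (payoff 17); vs Mid: High (payoff 19); vs High: Low (payoff 20); vs Premium: Mid (payoff 14).
Player 2's best responses — vs Low: Mid (payoff 20); vs Mid: High (payoff 13); vs High: Mid (payoff 6).
The only mutual best response is (High, Mid); neither player gains by switching there.

(High, Mid)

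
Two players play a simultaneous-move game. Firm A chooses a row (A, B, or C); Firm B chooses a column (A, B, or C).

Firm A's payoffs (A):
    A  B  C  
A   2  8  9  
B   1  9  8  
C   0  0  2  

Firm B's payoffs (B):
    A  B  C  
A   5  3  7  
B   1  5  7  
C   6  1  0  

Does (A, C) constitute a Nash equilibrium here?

Holding Firm B at C: Firm A gets 9 from A, versus 8 from B, 2 from C. No profitable deviation for Firm A.
Holding Firm A at A: Firm B gets 7 from C, versus 5 from A, 3 from B. No profitable deviation for Firm B either.

Yes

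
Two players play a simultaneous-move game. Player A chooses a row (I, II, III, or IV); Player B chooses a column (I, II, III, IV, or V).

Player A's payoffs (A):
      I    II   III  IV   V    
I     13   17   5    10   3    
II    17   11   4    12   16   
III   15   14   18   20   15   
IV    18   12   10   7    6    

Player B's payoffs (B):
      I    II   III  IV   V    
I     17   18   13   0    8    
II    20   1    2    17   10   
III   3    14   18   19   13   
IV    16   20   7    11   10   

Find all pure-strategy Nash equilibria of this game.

A profile is a Nash equilibrium when each player is best-responding to the other.
Player A's best responses — vs I: IV (payoff 18); vs II: I (payoff 17); vs III: III (payoff 18); vs IV: III (payoff 20); vs V: II (payoff 16).
Player B's best responses — vs I: II (payoff 18); vs II: I (payoff 20); vs III: IV (payoff 19); vs IV: II (payoff 20).
Mutual best responses occur at (I, II) and (III, IV); at each, neither player gains by switching.

(I, II) and (III, IV)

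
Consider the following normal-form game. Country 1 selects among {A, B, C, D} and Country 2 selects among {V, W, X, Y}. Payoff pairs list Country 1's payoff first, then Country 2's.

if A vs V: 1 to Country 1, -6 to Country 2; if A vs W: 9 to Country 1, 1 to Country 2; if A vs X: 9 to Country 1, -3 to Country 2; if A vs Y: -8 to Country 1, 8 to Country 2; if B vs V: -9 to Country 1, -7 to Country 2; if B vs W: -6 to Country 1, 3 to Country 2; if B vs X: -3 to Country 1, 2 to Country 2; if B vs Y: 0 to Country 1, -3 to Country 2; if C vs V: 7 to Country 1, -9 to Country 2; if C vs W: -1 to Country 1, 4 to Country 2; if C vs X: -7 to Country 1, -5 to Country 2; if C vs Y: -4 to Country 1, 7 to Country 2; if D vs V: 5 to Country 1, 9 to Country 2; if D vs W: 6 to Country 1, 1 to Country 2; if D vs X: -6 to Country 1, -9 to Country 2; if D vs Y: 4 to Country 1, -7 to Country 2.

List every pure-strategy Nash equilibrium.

Find each player's best response to every opponent strategy; NE are the intersections.
Country 1's best responses — vs V: C (payoff 7); vs W: A (payoff 9); vs X: A (payoff 9); vs Y: D (payoff 4).
Country 2's best responses — vs A: Y (payoff 8); vs B: W (payoff 3); vs C: Y (payoff 7); vs D: V (payoff 9).
No cell has both players best-responding. For instance, Country 1's best reply to W is A, but against A Country 2 prefers Y over W.

There is no pure-strategy Nash equilibrium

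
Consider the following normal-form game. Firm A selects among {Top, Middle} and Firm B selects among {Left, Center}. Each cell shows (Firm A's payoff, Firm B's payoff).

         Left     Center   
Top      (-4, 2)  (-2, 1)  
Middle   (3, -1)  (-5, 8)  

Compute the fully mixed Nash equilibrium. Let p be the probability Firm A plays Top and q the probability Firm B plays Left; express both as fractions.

p = 9/10, q = 3/10

Each player's mixing probability is pinned down by making the *other* player indifferent.
Firm B indifferent between Left and Center: p·2 + (1−p)·(-1) = p·1 + (1−p)·8 ⟹ (-1) + 3p = 8 + (-7)p ⟹ p = 9/10.
Firm A indifferent between Top and Middle: q·(-4) + (1−q)·(-2) = q·3 + (1−q)·(-5) ⟹ (-2) + (-2)q = (-5) + 8q ⟹ q = 3/10.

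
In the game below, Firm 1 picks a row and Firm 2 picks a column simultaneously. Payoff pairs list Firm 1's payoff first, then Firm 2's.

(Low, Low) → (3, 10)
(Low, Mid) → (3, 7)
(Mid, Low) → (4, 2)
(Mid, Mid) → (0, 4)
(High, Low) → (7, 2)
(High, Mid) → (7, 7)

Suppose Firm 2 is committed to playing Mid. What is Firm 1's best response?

With Firm 2 fixed at Mid, Firm 1's payoffs are: Low → 3, Mid → 0, High → 7.
The maximum is 7, achieved by High.

High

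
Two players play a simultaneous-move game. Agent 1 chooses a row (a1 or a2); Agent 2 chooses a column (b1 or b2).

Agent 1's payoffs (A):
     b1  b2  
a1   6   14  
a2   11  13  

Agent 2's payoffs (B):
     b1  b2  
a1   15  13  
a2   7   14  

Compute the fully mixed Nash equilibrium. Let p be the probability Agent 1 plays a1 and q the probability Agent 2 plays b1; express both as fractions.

p = 7/9, q = 1/6

Each player's mixing probability is pinned down by making the *other* player indifferent.
Agent 2 indifferent between b1 and b2: p·15 + (1−p)·7 = p·13 + (1−p)·14 ⟹ 7 + 8p = 14 + (-1)p ⟹ p = 7/9.
Agent 1 indifferent between a1 and a2: q·6 + (1−q)·14 = q·11 + (1−q)·13 ⟹ 14 + (-8)q = 13 + (-2)q ⟹ q = 1/6.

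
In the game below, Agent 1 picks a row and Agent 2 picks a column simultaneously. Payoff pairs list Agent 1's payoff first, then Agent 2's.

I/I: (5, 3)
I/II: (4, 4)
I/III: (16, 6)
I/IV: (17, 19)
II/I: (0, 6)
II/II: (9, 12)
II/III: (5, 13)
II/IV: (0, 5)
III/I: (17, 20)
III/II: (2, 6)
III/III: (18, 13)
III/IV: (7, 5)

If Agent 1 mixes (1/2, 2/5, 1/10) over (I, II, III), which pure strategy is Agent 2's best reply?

IV

Agent 2's best reply maximizes expected payoff against the mix.
I: (1/2)·3 + (2/5)·6 + (1/10)·20 = 59/10
II: (1/2)·4 + (2/5)·12 + (1/10)·6 = 37/5
III: (1/2)·6 + (2/5)·13 + (1/10)·13 = 19/2
IV: (1/2)·19 + (2/5)·5 + (1/10)·5 = 12
Highest expected payoff is 12, from IV.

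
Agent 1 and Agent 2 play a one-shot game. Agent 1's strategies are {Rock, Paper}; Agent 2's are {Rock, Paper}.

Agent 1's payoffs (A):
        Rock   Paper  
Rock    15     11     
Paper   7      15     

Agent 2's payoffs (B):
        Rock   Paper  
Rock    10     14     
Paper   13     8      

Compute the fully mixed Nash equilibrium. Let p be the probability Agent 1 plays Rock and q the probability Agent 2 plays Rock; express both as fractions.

p = 5/9, q = 1/3

In a mixed NE each player is indifferent between their pure strategies, so the opponent's mix sets the indifference.
Agent 2 indifferent between Rock and Paper: p·10 + (1−p)·13 = p·14 + (1−p)·8 ⟹ 13 + (-3)p = 8 + 6p ⟹ p = 5/9.
Agent 1 indifferent between Rock and Paper: q·15 + (1−q)·11 = q·7 + (1−q)·15 ⟹ 11 + 4q = 15 + (-8)q ⟹ q = 1/3.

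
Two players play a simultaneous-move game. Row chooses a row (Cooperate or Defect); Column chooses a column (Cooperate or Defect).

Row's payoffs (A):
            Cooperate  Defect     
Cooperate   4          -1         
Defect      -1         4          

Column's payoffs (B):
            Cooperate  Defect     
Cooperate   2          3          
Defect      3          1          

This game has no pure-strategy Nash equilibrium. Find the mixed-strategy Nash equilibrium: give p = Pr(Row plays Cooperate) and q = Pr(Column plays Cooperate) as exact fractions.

p = 2/3, q = 1/2

In a mixed NE each player is indifferent between their pure strategies, so the opponent's mix sets the indifference.
Column indifferent between Cooperate and Defect: p·2 + (1−p)·3 = p·3 + (1−p)·1 ⟹ 3 + (-1)p = 1 + 2p ⟹ p = 2/3.
Row indifferent between Cooperate and Defect: q·4 + (1−q)·(-1) = q·(-1) + (1−q)·4 ⟹ (-1) + 5q = 4 + (-5)q ⟹ q = 1/2.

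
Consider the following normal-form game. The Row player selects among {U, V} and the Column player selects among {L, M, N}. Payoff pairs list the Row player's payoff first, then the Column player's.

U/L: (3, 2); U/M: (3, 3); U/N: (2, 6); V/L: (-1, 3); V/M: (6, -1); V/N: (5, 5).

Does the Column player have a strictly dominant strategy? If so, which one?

Check whether one of the Column player's strategies beats all alternatives regardless of what the opponent does.
N strictly dominates: vs U: 6 > each of {2, 3}; vs V: 5 > each of {3, -1}.

N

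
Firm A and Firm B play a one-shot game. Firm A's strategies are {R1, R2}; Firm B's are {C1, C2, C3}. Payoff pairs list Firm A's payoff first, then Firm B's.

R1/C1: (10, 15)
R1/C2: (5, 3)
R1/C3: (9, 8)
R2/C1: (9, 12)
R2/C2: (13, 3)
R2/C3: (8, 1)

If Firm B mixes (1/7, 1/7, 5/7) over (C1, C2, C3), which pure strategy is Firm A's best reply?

R2

Compute Firm A's expected payoff from each pure strategy against the given mix.
R1: (1/7)·10 + (1/7)·5 + (5/7)·9 = 60/7
R2: (1/7)·9 + (1/7)·13 + (5/7)·8 = 62/7
Highest expected payoff is 62/7, from R2.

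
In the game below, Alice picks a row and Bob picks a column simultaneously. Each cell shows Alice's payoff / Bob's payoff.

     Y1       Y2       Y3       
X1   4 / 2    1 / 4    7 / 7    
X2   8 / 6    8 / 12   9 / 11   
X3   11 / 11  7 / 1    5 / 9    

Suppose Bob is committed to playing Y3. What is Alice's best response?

With Bob fixed at Y3, Alice's payoffs are: X1 → 7, X2 → 9, X3 → 5.
The maximum is 9, achieved by X2.

X2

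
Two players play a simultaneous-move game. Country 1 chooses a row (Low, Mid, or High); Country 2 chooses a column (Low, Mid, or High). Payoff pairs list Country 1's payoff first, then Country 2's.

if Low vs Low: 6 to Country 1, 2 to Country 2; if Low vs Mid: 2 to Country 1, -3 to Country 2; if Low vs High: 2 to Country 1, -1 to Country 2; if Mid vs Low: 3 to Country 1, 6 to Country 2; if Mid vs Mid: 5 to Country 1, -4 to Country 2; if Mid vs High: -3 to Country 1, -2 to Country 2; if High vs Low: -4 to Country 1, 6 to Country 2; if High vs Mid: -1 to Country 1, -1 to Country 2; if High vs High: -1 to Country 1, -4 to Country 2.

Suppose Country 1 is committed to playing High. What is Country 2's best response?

Low

With Country 1 fixed at High, Country 2's payoffs are: Low → 6, Mid → -1, High → -4.
The maximum is 6, achieved by Low.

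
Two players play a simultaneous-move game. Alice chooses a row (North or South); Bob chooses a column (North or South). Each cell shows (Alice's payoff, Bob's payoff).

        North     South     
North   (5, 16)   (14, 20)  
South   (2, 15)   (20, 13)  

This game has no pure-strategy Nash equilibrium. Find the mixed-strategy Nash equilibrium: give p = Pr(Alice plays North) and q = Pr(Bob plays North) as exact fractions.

In a mixed NE each player is indifferent between their pure strategies, so the opponent's mix sets the indifference.
Bob indifferent between North and South: p·16 + (1−p)·15 = p·20 + (1−p)·13 ⟹ 15 + 1p = 13 + 7p ⟹ p = 1/3.
Alice indifferent between North and South: q·5 + (1−q)·14 = q·2 + (1−q)·20 ⟹ 14 + (-9)q = 20 + (-18)q ⟹ q = 2/3.

p = 1/3, q = 2/3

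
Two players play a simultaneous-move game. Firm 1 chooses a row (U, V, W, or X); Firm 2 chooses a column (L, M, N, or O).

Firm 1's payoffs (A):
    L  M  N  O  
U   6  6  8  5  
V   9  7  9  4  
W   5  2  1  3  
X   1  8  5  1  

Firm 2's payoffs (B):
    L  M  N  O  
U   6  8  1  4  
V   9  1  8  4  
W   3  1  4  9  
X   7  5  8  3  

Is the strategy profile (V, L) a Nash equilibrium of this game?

Holding Firm 2 at L: Firm 1 gets 9 from V, versus 6 from U, 5 from W, 1 from X. No profitable deviation for Firm 1.
Holding Firm 1 at V: Firm 2 gets 9 from L, versus 1 from M, 8 from N, 4 from O. No profitable deviation for Firm 2 either.

Yes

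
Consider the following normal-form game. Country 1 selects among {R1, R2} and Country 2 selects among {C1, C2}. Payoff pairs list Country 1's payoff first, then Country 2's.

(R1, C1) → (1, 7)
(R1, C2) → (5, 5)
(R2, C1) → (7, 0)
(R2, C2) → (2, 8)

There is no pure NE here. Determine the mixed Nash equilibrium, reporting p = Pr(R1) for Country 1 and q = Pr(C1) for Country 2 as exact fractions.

p = 4/5, q = 1/3

In a mixed NE each player is indifferent between their pure strategies, so the opponent's mix sets the indifference.
Country 2 indifferent between C1 and C2: p·7 + (1−p)·0 = p·5 + (1−p)·8 ⟹ 0 + 7p = 8 + (-3)p ⟹ p = 4/5.
Country 1 indifferent between R1 and R2: q·1 + (1−q)·5 = q·7 + (1−q)·2 ⟹ 5 + (-4)q = 2 + 5q ⟹ q = 1/3.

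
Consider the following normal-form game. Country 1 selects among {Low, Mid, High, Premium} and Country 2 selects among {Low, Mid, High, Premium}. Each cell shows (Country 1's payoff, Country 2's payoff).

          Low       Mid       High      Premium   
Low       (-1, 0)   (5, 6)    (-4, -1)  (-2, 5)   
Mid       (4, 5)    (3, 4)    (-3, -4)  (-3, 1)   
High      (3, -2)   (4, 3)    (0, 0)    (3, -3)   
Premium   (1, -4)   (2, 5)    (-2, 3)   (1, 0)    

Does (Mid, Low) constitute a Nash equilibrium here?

Holding Country 2 at Low: Country 1 gets 4 from Mid, versus -1 from Low, 3 from High, 1 from Premium. No profitable deviation for Country 1.
Holding Country 1 at Mid: Country 2 gets 5 from Low, versus 4 from Mid, -4 from High, 1 from Premium. No profitable deviation for Country 2 either.

Yes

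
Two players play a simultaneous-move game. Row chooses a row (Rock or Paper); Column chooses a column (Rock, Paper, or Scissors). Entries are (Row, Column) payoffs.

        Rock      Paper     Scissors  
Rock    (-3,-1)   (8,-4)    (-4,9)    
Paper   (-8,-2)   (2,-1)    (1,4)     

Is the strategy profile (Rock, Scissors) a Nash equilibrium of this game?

Holding Column at Scissors: Row gets -4 from Rock but could get 1 by switching to Paper. Row has a profitable deviation.

No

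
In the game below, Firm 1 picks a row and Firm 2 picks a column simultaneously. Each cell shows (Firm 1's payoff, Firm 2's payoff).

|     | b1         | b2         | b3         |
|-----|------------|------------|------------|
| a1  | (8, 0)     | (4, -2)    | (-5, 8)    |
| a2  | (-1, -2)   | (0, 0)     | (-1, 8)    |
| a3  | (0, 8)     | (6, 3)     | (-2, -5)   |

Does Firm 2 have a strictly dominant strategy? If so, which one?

None

A strategy is strictly dominant if it gives Firm 2 a strictly higher payoff than every other strategy, against every choice by the opponent.
b1 is not dominant: against a1, b3 gives 8 > 0.
b2 is not dominant: against a1, b1 gives 0 > -2.
b3 is not dominant: against a3, b1 gives 8 > -5.
No single strategy is best against every opponent action.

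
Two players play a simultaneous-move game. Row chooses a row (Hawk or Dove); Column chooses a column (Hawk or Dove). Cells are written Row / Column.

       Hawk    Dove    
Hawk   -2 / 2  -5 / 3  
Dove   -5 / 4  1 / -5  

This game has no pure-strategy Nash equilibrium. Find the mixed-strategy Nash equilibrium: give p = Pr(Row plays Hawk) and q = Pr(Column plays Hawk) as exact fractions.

p = 9/10, q = 2/3

In a mixed NE each player is indifferent between their pure strategies, so the opponent's mix sets the indifference.
Column indifferent between Hawk and Dove: p·2 + (1−p)·4 = p·3 + (1−p)·(-5) ⟹ 4 + (-2)p = (-5) + 8p ⟹ p = 9/10.
Row indifferent between Hawk and Dove: q·(-2) + (1−q)·(-5) = q·(-5) + (1−q)·1 ⟹ (-5) + 3q = 1 + (-6)q ⟹ q = 2/3.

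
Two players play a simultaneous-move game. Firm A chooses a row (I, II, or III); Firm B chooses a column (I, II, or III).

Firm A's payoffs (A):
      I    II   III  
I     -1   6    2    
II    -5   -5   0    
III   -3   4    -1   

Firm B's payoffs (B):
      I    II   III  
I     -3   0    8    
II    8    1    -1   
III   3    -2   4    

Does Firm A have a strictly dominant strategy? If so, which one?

A strategy is strictly dominant if it gives Firm A a strictly higher payoff than every other strategy, against every choice by the opponent.
I strictly dominates: vs I: -1 > each of {-5, -3}; vs II: 6 > each of {-5, 4}; vs III: 2 > each of {0, -1}.

I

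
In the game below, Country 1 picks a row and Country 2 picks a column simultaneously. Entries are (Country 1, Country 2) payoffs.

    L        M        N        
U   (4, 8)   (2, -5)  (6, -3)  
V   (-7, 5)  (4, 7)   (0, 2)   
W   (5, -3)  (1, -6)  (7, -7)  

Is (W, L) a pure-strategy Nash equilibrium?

Holding Country 2 at L: Country 1 gets 5 from W, versus 4 from U, -7 from V. No profitable deviation for Country 1.
Holding Country 1 at W: Country 2 gets -3 from L, versus -6 from M, -7 from N. No profitable deviation for Country 2 either.

Yes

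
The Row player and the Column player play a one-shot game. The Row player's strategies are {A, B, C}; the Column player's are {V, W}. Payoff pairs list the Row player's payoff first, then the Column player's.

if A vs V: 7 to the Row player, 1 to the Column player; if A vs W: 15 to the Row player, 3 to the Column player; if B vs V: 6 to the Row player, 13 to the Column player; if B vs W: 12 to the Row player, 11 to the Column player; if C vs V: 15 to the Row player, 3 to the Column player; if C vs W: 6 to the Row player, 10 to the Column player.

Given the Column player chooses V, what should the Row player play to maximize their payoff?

With the Column player fixed at V, the Row player's payoffs are: A → 7, B → 6, C → 15.
The maximum is 15, achieved by C.

C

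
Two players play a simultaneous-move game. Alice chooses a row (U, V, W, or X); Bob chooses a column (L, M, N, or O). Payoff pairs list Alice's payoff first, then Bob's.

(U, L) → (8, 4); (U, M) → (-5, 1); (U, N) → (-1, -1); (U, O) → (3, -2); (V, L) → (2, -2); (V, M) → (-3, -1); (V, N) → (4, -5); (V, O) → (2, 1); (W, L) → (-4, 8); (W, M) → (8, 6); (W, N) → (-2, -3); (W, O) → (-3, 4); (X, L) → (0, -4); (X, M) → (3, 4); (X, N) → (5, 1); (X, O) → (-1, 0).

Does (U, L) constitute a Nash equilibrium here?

Holding Bob at L: Alice gets 8 from U, versus 2 from V, -4 from W, 0 from X. No profitable deviation for Alice.
Holding Alice at U: Bob gets 4 from L, versus 1 from M, -1 from N, -2 from O. No profitable deviation for Bob either.

Yes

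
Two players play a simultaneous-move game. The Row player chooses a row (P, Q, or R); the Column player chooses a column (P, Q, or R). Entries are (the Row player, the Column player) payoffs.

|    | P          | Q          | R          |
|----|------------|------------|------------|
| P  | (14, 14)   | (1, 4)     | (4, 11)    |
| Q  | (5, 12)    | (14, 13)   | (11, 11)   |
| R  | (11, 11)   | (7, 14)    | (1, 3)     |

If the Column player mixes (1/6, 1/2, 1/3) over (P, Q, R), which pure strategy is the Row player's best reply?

The Row player's best reply maximizes expected payoff against the mix.
P: (1/6)·14 + (1/2)·1 + (1/3)·4 = 25/6
Q: (1/6)·5 + (1/2)·14 + (1/3)·11 = 23/2
R: (1/6)·11 + (1/2)·7 + (1/3)·1 = 17/3
Highest expected payoff is 23/2, from Q.

Q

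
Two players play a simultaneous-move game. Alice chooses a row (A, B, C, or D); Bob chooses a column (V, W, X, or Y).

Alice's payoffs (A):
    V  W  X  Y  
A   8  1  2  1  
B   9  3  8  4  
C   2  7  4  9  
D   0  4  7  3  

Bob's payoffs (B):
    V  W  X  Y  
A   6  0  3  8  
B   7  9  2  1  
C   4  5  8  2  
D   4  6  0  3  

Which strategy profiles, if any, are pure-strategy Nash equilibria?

Check mutual best responses: a cell is a NE iff neither player can gain by unilaterally deviating.
Alice's best responses — vs V: B (payoff 9); vs W: C (payoff 7); vs X: B (payoff 8); vs Y: C (payoff 9).
Bob's best responses — vs A: Y (payoff 8); vs B: W (payoff 9); vs C: X (payoff 8); vs D: W (payoff 6).
No cell has both players best-responding. For instance, Alice's best reply to V is B, but against B Bob prefers W over V.

No pure-strategy Nash equilibrium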